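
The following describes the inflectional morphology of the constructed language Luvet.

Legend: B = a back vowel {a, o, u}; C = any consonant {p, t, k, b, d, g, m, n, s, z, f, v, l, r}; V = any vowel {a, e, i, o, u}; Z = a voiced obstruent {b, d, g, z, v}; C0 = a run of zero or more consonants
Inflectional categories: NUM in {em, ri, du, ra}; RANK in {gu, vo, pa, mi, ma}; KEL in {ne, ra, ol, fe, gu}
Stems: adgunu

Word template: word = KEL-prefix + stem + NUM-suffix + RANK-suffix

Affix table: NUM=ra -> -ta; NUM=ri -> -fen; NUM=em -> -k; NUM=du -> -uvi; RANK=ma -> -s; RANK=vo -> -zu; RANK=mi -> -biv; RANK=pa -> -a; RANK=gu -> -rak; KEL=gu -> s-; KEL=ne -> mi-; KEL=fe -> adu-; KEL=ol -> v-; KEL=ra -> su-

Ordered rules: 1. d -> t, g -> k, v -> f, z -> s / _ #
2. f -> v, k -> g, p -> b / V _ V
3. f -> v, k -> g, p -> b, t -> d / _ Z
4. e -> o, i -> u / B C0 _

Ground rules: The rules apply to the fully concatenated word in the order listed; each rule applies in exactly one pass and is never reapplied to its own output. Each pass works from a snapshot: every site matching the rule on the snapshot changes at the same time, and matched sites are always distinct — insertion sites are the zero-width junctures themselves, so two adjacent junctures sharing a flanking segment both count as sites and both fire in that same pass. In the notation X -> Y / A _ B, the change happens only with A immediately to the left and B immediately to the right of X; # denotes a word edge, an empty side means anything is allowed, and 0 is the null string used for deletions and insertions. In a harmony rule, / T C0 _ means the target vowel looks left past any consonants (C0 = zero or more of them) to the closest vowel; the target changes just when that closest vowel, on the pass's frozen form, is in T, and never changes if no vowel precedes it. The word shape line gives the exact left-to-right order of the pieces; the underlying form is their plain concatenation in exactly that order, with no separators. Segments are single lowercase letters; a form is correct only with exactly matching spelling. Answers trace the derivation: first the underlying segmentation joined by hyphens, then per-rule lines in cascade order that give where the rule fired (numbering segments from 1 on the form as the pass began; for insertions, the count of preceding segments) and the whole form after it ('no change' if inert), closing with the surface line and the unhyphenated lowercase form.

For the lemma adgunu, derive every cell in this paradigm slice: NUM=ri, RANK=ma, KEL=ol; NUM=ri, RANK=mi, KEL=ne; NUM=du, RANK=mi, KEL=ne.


cell NUM=ri, RANK=ma, KEL=ol:
underlying: v-adgunu-fen-s
1. d -> t, g -> k, v -> f, z -> s / _ #: no change
2. f -> v, k -> g, p -> b / V _ V: fires at position(s) 8: vadgunuvens
3. f -> v, k -> g, p -> b, t -> d / _ Z: no change
4. e -> o, i -> u / B C0 _: fires at position(s) 9: vadgunuvons
surface: vadgunuvons

cell NUM=ri, RANK=mi, KEL=ne:
underlying: mi-adgunu-fen-biv
1. d -> t, g -> k, v -> f, z -> s / _ #: fires at position(s) 14: miadgunufenbif
2. f -> v, k -> g, p -> b / V _ V: fires at position(s) 9: miadgunuvenbif
3. f -> v, k -> g, p -> b, t -> d / _ Z: no change
4. e -> o, i -> u / B C0 _: fires at position(s) 10: miadgunuvonbif
surface: miadgunuvonbif

cell NUM=du, RANK=mi, KEL=ne:
underlying: mi-adgunu-uvi-biv
1. d -> t, g -> k, v -> f, z -> s / _ #: fires at position(s) 14: miadgunuuvibif
2. f -> v, k -> g, p -> b / V _ V: no change
3. f -> v, k -> g, p -> b, t -> d / _ Z: no change
4. e -> o, i -> u / B C0 _: fires at position(s) 11: miadgunuuvubif
surface: miadgunuuvubif


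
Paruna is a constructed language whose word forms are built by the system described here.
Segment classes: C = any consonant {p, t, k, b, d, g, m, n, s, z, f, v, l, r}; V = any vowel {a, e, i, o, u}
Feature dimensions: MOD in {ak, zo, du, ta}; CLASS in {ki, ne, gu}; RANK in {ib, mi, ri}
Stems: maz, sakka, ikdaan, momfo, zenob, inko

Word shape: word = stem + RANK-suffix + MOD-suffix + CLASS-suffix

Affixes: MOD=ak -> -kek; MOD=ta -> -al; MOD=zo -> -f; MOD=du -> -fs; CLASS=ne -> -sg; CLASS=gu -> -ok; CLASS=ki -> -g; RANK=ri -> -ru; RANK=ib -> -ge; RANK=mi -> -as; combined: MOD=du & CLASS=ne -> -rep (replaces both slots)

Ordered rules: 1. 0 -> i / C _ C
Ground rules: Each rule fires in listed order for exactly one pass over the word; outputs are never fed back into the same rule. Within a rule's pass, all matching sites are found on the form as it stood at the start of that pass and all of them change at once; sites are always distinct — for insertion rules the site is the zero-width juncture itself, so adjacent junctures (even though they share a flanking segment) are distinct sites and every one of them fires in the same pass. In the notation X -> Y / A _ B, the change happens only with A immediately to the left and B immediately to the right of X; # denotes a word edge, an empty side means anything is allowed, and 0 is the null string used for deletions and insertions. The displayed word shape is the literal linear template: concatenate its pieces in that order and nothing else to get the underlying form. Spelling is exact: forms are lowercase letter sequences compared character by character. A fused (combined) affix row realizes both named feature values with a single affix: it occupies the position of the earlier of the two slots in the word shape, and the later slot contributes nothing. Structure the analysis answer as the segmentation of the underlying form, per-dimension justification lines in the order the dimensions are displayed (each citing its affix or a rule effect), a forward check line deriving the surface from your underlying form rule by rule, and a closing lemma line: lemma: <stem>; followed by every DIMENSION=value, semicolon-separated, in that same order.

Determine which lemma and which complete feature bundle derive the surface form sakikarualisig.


underlying: sakka-ru-al-sg
MOD=ta - signalled by the affix -al
CLASS=ne - signalled by the affix -sg
RANK=ri - signalled by the affix -ru
check: sakkarualsg -> sakikarualisig
lemma: sakka; MOD=ta; CLASS=ne; RANK=ri


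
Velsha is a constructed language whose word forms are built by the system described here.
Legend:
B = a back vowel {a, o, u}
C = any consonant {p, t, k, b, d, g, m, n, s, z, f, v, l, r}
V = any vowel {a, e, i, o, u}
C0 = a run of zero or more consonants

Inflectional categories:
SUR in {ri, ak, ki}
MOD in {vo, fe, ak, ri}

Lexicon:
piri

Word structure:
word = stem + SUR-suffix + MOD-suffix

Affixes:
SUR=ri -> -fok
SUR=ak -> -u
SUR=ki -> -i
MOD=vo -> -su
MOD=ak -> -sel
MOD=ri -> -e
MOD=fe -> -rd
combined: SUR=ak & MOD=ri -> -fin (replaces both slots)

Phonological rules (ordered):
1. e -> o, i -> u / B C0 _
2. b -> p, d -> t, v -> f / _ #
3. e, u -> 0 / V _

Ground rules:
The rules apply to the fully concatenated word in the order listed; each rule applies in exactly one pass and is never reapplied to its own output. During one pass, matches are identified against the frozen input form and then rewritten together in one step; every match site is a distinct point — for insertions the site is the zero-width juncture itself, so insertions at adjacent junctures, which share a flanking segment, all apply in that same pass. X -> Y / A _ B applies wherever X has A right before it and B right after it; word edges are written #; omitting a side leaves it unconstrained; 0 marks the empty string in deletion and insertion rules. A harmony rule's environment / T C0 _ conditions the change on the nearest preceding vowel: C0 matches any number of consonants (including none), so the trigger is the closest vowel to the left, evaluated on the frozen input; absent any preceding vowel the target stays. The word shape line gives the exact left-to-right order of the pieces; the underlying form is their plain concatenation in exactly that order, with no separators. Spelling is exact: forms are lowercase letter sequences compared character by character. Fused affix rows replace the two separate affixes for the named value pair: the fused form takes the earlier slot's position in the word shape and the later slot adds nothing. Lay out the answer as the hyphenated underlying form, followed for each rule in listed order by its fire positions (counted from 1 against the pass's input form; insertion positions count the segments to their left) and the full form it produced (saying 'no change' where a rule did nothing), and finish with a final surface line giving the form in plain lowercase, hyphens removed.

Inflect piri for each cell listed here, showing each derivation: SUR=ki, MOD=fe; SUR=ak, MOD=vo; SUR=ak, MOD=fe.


cell SUR=ki, MOD=fe:
underlying: piri-i-rd
1. e -> o, i -> u / B C0 _: no change
2. b -> p, d -> t, v -> f / _ #: fires at position(s) 7: piriirt
3. e, u -> 0 / V _: no change
surface: piriirt

cell SUR=ak, MOD=vo:
underlying: piri-u-su
1. e -> o, i -> u / B C0 _: no change
2. b -> p, d -> t, v -> f / _ #: no change
3. e, u -> 0 / V _: fires at position(s) 5: pirisu
surface: pirisu

cell SUR=ak, MOD=fe:
underlying: piri-u-rd
1. e -> o, i -> u / B C0 _: no change
2. b -> p, d -> t, v -> f / _ #: fires at position(s) 7: piriurt
3. e, u -> 0 / V _: fires at position(s) 5: pirirt
surface: pirirt


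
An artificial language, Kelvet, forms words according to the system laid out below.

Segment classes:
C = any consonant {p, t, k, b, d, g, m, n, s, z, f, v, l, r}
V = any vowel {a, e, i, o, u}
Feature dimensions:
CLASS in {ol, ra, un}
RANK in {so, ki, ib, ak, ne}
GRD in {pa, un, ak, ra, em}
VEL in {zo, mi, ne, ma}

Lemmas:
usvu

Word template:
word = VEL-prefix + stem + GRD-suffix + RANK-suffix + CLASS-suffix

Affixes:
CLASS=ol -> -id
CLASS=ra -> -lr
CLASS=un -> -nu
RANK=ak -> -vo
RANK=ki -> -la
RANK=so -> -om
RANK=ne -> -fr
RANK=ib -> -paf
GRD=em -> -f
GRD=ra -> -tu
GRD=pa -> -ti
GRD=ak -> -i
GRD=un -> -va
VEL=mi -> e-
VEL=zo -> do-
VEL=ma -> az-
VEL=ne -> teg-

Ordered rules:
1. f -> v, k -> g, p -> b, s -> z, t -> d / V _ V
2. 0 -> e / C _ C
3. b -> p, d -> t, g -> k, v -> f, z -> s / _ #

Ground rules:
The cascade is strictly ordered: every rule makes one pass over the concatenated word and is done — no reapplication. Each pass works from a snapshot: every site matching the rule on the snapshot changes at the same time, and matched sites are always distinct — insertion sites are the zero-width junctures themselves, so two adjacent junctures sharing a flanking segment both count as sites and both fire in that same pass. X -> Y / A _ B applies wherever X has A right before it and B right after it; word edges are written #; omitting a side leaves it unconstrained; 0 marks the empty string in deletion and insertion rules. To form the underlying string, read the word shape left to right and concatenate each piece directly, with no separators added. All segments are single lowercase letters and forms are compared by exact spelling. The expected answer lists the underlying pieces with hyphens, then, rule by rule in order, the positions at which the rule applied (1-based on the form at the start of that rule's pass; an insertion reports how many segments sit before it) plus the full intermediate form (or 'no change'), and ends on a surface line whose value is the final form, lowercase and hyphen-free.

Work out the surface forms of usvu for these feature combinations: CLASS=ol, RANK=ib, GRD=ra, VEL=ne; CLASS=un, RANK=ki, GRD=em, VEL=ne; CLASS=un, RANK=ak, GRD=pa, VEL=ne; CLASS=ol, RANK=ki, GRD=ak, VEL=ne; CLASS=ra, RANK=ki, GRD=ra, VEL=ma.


cell CLASS=ol, RANK=ib, GRD=ra, VEL=ne:
underlying: teg-usvu-tu-paf-id
1. f -> v, k -> g, p -> b, s -> z, t -> d / V _ V: fires at position(s) 8, 10, 12: tegusvudubavid
2. 0 -> e / C _ C: inserts after position(s) 5: tegusevudubavid
3. b -> p, d -> t, g -> k, v -> f, z -> s / _ #: fires at position(s) 15: tegusevudubavit
surface: tegusevudubavit

cell CLASS=un, RANK=ki, GRD=em, VEL=ne:
underlying: teg-usvu-f-la-nu
1. f -> v, k -> g, p -> b, s -> z, t -> d / V _ V: no change
2. 0 -> e / C _ C: inserts after position(s) 5, 8: tegusevufelanu
3. b -> p, d -> t, g -> k, v -> f, z -> s / _ #: no change
surface: tegusevufelanu

cell CLASS=un, RANK=ak, GRD=pa, VEL=ne:
underlying: teg-usvu-ti-vo-nu
1. f -> v, k -> g, p -> b, s -> z, t -> d / V _ V: fires at position(s) 8: tegusvudivonu
2. 0 -> e / C _ C: inserts after position(s) 5: tegusevudivonu
3. b -> p, d -> t, g -> k, v -> f, z -> s / _ #: no change
surface: tegusevudivonu

cell CLASS=ol, RANK=ki, GRD=ak, VEL=ne:
underlying: teg-usvu-i-la-id
1. f -> v, k -> g, p -> b, s -> z, t -> d / V _ V: no change
2. 0 -> e / C _ C: inserts after position(s) 5: tegusevuilaid
3. b -> p, d -> t, g -> k, v -> f, z -> s / _ #: fires at position(s) 13: tegusevuilait
surface: tegusevuilait

cell CLASS=ra, RANK=ki, GRD=ra, VEL=ma:
underlying: az-usvu-tu-la-lr
1. f -> v, k -> g, p -> b, s -> z, t -> d / V _ V: fires at position(s) 7: azusvudulalr
2. 0 -> e / C _ C: inserts after position(s) 4, 11: azusevudulaler
3. b -> p, d -> t, g -> k, v -> f, z -> s / _ #: no change
surface: azusevudulaler


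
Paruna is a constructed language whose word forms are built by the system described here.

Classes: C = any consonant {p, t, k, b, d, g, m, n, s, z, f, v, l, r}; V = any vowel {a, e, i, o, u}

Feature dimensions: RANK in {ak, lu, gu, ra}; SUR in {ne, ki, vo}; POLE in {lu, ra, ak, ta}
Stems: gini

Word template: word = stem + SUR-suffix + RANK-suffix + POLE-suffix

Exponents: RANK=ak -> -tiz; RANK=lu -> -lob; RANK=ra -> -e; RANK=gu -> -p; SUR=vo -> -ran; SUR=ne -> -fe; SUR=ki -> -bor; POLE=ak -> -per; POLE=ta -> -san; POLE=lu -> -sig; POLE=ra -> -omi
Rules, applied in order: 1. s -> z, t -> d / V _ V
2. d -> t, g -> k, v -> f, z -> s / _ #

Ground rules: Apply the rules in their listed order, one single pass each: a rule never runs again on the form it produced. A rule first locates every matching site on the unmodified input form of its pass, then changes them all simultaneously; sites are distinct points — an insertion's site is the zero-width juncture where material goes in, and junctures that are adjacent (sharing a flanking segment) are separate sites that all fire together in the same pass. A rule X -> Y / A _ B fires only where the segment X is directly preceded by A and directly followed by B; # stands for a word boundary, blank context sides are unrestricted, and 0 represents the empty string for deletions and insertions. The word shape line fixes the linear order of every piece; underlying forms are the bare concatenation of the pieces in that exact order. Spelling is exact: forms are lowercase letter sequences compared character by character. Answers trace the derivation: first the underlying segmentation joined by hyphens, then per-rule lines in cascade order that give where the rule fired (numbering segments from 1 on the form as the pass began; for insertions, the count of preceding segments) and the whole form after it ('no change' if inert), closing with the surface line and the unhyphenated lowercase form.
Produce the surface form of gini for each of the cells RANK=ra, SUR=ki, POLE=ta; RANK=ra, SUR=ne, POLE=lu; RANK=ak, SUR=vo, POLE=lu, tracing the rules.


cell RANK=ra, SUR=ki, POLE=ta:
underlying: gini-bor-e-san
1. s -> z, t -> d / V _ V: fires at position(s) 9: giniborezan
2. d -> t, g -> k, v -> f, z -> s / _ #: no change
surface: giniborezan

cell RANK=ra, SUR=ne, POLE=lu:
underlying: gini-fe-e-sig
1. s -> z, t -> d / V _ V: fires at position(s) 8: ginifeezig
2. d -> t, g -> k, v -> f, z -> s / _ #: fires at position(s) 10: ginifeezik
surface: ginifeezik

cell RANK=ak, SUR=vo, POLE=lu:
underlying: gini-ran-tiz-sig
1. s -> z, t -> d / V _ V: no change
2. d -> t, g -> k, v -> f, z -> s / _ #: fires at position(s) 13: ginirantizsik
surface: ginirantizsik


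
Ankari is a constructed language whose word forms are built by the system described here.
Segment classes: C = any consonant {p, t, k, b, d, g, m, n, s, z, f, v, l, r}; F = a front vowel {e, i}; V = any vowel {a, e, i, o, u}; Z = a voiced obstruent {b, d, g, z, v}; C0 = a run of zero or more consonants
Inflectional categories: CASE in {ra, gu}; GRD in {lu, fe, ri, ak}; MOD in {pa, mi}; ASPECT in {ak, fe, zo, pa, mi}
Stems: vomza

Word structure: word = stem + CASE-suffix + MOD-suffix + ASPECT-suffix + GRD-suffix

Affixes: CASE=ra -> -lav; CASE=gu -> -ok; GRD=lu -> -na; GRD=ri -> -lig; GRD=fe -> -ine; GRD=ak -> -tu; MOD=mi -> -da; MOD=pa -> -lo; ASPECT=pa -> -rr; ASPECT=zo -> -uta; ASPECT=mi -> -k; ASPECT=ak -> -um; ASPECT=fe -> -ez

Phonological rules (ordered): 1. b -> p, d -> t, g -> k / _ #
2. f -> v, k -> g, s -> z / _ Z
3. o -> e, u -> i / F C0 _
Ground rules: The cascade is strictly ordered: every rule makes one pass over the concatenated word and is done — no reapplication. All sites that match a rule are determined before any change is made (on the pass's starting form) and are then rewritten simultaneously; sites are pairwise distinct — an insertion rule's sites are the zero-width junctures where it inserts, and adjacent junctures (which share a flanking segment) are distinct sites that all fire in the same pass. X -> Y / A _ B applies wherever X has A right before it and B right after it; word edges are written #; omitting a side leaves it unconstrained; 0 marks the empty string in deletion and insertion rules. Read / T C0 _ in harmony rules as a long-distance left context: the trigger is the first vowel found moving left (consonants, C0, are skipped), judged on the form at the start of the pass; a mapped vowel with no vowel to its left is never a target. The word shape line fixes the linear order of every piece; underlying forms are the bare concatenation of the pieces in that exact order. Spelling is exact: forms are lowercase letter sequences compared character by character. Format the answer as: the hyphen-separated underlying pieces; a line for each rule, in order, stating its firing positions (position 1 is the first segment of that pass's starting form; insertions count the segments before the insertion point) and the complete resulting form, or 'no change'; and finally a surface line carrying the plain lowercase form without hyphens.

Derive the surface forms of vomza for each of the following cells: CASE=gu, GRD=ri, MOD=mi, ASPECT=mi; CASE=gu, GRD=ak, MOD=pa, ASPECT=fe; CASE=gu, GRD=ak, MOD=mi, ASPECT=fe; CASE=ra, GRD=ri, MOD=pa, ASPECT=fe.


cell CASE=gu, GRD=ri, MOD=mi, ASPECT=mi:
underlying: vomza-ok-da-k-lig
1. b -> p, d -> t, g -> k / _ #: fires at position(s) 13: vomzaokdaklik
2. f -> v, k -> g, s -> z / _ Z: fires at position(s) 7: vomzaogdaklik
3. o -> e, u -> i / F C0 _: no change
surface: vomzaogdaklik

cell CASE=gu, GRD=ak, MOD=pa, ASPECT=fe:
underlying: vomza-ok-lo-ez-tu
1. b -> p, d -> t, g -> k / _ #: no change
2. f -> v, k -> g, s -> z / _ Z: no change
3. o -> e, u -> i / F C0 _: fires at position(s) 13: vomzaokloezti
surface: vomzaokloezti

cell CASE=gu, GRD=ak, MOD=mi, ASPECT=fe:
underlying: vomza-ok-da-ez-tu
1. b -> p, d -> t, g -> k / _ #: no change
2. f -> v, k -> g, s -> z / _ Z: fires at position(s) 7: vomzaogdaeztu
3. o -> e, u -> i / F C0 _: fires at position(s) 13: vomzaogdaezti
surface: vomzaogdaezti

cell CASE=ra, GRD=ri, MOD=pa, ASPECT=fe:
underlying: vomza-lav-lo-ez-lig
1. b -> p, d -> t, g -> k / _ #: fires at position(s) 15: vomzalavloezlik
2. f -> v, k -> g, s -> z / _ Z: no change
3. o -> e, u -> i / F C0 _: no change
surface: vomzalavloezlik


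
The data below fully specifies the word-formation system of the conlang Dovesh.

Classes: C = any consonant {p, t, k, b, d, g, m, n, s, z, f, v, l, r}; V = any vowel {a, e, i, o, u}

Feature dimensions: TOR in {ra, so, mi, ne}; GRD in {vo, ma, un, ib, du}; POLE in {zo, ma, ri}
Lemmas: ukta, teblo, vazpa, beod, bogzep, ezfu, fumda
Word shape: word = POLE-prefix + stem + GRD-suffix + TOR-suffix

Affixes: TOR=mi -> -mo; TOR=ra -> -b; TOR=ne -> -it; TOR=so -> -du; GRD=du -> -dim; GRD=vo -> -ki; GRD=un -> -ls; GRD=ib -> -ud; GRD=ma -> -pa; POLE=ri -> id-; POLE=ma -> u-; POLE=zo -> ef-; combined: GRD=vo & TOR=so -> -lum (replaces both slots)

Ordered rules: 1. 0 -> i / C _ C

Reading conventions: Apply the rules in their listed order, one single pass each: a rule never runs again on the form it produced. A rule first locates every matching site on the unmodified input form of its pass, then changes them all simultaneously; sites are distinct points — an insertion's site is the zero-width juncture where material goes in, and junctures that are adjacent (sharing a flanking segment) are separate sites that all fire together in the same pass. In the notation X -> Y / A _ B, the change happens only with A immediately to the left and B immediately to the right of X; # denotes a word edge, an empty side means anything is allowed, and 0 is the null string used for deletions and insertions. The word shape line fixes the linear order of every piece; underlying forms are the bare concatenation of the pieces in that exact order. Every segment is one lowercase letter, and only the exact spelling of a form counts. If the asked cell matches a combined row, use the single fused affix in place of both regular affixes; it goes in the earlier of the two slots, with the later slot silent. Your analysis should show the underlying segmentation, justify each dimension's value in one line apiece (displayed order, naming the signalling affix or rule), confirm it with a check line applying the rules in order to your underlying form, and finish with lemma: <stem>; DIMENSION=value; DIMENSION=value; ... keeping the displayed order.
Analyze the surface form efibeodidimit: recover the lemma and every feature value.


underlying: ef-beod-dim-it
TOR=ne - signalled by the affix -it
GRD=du - signalled by the affix -dim
POLE=zo - signalled by the affix ef-
check: efbeoddimit -> efibeodidimit
lemma: beod; TOR=ne; GRD=du; POLE=zo


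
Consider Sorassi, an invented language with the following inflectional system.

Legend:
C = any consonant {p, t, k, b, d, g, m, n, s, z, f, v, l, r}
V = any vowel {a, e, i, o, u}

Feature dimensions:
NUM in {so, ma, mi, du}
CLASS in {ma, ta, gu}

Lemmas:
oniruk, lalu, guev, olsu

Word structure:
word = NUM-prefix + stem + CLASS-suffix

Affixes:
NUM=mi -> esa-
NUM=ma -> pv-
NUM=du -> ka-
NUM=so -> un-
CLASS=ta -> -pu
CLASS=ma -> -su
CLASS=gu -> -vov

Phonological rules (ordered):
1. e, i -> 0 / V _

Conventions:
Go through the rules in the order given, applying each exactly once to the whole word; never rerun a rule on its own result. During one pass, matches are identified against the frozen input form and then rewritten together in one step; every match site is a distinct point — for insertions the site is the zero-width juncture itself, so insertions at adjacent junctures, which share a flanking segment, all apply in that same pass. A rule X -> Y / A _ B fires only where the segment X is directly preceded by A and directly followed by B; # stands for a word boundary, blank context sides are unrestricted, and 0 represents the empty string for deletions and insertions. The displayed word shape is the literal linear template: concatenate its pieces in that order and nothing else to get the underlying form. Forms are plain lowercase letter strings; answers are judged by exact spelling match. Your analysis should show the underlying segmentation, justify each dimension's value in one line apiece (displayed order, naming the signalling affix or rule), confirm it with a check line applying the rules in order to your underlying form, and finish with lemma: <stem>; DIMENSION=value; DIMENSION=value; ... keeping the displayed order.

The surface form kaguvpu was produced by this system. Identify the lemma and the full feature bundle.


underlying: ka-guev-pu
NUM=du - signalled by the affix ka-
CLASS=ta - signalled by the affix -pu
check: kaguevpu -> kaguvpu
lemma: guev; NUM=du; CLASS=ta


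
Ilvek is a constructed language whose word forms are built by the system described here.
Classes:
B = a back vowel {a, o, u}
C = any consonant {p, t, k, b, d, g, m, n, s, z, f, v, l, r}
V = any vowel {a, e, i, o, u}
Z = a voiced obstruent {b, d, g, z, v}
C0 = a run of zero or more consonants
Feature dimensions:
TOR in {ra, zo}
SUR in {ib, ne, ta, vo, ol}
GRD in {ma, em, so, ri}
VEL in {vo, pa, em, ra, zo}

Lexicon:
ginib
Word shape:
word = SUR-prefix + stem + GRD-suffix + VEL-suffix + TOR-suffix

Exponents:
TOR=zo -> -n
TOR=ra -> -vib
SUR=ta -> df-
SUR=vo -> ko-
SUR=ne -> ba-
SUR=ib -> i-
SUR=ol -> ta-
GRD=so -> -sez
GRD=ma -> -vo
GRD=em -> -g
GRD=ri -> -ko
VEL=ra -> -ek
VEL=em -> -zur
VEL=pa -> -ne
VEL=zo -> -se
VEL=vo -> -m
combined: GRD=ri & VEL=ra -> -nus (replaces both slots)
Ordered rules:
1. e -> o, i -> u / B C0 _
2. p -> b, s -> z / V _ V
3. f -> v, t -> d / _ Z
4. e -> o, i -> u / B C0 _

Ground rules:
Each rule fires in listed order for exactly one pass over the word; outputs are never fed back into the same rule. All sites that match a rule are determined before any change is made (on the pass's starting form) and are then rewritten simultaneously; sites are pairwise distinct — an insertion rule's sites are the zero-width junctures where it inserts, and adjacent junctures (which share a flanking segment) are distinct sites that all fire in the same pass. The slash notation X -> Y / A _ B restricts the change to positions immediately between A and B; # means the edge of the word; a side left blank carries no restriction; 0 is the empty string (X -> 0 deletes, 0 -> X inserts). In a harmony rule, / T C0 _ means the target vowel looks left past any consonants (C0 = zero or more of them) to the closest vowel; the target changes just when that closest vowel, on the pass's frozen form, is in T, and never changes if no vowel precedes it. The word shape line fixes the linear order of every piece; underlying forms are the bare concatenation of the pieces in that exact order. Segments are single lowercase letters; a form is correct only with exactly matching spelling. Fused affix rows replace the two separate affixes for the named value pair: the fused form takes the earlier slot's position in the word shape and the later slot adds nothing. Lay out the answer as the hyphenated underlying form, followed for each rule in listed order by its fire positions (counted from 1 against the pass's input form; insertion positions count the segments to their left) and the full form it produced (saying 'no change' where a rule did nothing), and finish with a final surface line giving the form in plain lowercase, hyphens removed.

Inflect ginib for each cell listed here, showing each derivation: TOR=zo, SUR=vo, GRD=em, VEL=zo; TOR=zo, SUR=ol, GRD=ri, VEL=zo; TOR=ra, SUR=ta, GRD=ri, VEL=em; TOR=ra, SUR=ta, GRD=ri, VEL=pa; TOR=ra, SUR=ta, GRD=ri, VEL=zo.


cell TOR=zo, SUR=vo, GRD=em, VEL=zo:
underlying: ko-ginib-g-se-n
1. e -> o, i -> u / B C0 _: fires at position(s) 4: kogunibgsen
2. p -> b, s -> z / V _ V: no change
3. f -> v, t -> d / _ Z: no change
4. e -> o, i -> u / B C0 _: fires at position(s) 6: kogunubgsen
surface: kogunubgsen

cell TOR=zo, SUR=ol, GRD=ri, VEL=zo:
underlying: ta-ginib-ko-se-n
1. e -> o, i -> u / B C0 _: fires at position(s) 4, 11: tagunibkoson
2. p -> b, s -> z / V _ V: fires at position(s) 10: tagunibkozon
3. f -> v, t -> d / _ Z: no change
4. e -> o, i -> u / B C0 _: fires at position(s) 6: tagunubkozon
surface: tagunubkozon

cell TOR=ra, SUR=ta, GRD=ri, VEL=em:
underlying: df-ginib-ko-zur-vib
1. e -> o, i -> u / B C0 _: fires at position(s) 14: dfginibkozurvub
2. p -> b, s -> z / V _ V: no change
3. f -> v, t -> d / _ Z: fires at position(s) 2: dvginibkozurvub
4. e -> o, i -> u / B C0 _: no change
surface: dvginibkozurvub

cell TOR=ra, SUR=ta, GRD=ri, VEL=pa:
underlying: df-ginib-ko-ne-vib
1. e -> o, i -> u / B C0 _: fires at position(s) 11: dfginibkonovib
2. p -> b, s -> z / V _ V: no change
3. f -> v, t -> d / _ Z: fires at position(s) 2: dvginibkonovib
4. e -> o, i -> u / B C0 _: fires at position(s) 13: dvginibkonovub
surface: dvginibkonovub

cell TOR=ra, SUR=ta, GRD=ri, VEL=zo:
underlying: df-ginib-ko-se-vib
1. e -> o, i -> u / B C0 _: fires at position(s) 11: dfginibkosovib
2. p -> b, s -> z / V _ V: fires at position(s) 10: dfginibkozovib
3. f -> v, t -> d / _ Z: fires at position(s) 2: dvginibkozovib
4. e -> o, i -> u / B C0 _: fires at position(s) 13: dvginibkozovub
surface: dvginibkozovub


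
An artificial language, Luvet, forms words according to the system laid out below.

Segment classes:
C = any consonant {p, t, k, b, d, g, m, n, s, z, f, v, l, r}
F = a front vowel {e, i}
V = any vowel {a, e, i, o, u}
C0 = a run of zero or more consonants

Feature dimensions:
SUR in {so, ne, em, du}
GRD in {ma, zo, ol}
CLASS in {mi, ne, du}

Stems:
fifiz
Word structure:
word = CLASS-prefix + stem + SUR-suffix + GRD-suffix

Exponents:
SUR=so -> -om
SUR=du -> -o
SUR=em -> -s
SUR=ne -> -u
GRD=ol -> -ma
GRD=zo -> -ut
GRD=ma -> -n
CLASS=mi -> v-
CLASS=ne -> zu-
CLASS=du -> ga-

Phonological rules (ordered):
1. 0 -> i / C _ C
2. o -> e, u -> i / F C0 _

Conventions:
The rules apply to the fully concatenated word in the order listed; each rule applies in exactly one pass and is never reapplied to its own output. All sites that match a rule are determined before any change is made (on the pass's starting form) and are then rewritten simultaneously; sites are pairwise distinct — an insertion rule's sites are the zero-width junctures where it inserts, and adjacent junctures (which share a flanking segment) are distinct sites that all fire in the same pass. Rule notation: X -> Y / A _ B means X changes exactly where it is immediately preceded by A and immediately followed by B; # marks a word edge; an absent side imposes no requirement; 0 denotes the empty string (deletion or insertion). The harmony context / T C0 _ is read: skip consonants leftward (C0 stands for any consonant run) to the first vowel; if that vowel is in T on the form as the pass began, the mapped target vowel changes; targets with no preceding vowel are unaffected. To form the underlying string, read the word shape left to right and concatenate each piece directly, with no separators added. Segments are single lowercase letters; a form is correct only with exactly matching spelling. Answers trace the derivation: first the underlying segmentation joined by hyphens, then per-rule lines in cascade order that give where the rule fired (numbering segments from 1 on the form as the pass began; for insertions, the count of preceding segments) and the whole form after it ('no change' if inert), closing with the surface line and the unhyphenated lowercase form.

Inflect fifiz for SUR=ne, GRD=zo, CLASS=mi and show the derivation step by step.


underlying: v-fifiz-u-ut
1. 0 -> i / C _ C: inserts after position(s) 1: vififizuut
2. o -> e, u -> i / F C0 _: fires at position(s) 8: vififiziut
surface: vififiziut


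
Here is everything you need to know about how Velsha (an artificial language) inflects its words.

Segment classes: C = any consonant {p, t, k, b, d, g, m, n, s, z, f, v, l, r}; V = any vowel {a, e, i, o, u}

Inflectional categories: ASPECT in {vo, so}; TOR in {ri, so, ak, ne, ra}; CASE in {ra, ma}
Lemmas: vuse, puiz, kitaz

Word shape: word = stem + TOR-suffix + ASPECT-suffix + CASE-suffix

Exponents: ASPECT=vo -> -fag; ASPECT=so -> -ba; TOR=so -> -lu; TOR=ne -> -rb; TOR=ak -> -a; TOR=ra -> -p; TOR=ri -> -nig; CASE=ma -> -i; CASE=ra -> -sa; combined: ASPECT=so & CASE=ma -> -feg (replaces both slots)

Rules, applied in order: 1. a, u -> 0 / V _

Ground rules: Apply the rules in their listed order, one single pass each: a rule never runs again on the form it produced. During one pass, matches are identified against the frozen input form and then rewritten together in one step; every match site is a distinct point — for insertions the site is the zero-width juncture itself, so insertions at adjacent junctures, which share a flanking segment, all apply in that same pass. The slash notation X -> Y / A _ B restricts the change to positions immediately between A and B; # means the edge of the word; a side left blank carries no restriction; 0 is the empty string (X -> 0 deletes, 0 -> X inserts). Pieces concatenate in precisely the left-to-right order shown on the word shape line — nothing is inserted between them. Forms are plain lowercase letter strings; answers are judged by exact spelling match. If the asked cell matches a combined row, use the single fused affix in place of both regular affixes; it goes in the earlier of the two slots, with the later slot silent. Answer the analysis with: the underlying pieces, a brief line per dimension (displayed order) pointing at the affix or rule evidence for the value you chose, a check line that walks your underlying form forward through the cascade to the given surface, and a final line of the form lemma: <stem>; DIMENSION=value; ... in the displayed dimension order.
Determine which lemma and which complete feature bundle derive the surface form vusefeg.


underlying: vuse-a-feg
ASPECT=so - signalled by the combined affix row
TOR=ak - signalled by the affix -a
CASE=ma - signalled by the combined affix row
check: vuseafeg -> vusefeg
lemma: vuse; ASPECT=so; TOR=ak; CASE=ma


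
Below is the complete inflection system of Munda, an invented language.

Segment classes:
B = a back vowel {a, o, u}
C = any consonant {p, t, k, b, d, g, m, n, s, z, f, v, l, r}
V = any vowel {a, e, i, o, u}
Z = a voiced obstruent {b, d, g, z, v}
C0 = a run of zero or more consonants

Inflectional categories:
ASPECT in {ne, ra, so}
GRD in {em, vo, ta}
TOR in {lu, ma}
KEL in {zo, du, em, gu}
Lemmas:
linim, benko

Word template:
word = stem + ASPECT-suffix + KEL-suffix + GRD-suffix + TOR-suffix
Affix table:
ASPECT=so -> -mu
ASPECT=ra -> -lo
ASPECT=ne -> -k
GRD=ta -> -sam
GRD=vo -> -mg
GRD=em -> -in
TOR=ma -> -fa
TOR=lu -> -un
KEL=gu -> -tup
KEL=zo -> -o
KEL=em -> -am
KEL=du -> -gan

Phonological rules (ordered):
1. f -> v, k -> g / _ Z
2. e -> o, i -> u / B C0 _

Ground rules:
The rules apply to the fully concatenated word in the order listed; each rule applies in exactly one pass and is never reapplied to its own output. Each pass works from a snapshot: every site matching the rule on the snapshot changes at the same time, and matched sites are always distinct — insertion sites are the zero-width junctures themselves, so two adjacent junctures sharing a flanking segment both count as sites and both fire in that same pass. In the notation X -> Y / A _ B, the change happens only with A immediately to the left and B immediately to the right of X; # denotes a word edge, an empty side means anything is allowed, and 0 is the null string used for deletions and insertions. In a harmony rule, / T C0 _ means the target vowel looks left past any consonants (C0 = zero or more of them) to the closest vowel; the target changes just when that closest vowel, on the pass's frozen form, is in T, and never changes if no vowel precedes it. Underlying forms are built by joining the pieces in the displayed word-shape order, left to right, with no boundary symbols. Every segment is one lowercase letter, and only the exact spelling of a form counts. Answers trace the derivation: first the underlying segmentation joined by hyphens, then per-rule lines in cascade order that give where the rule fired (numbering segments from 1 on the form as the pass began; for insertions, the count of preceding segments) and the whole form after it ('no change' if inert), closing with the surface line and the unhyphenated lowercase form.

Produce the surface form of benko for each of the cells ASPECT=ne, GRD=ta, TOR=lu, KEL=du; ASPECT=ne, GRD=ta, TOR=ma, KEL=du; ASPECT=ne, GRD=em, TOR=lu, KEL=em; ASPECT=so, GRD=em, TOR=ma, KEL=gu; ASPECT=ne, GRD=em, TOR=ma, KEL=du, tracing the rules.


cell ASPECT=ne, GRD=ta, TOR=lu, KEL=du:
underlying: benko-k-gan-sam-un
1. f -> v, k -> g / _ Z: fires at position(s) 6: benkoggansamun
2. e -> o, i -> u / B C0 _: no change
surface: benkoggansamun

cell ASPECT=ne, GRD=ta, TOR=ma, KEL=du:
underlying: benko-k-gan-sam-fa
1. f -> v, k -> g / _ Z: fires at position(s) 6: benkoggansamfa
2. e -> o, i -> u / B C0 _: no change
surface: benkoggansamfa

cell ASPECT=ne, GRD=em, TOR=lu, KEL=em:
underlying: benko-k-am-in-un
1. f -> v, k -> g / _ Z: no change
2. e -> o, i -> u / B C0 _: fires at position(s) 9: benkokamunun
surface: benkokamunun

cell ASPECT=so, GRD=em, TOR=ma, KEL=gu:
underlying: benko-mu-tup-in-fa
1. f -> v, k -> g / _ Z: no change
2. e -> o, i -> u / B C0 _: fires at position(s) 11: benkomutupunfa
surface: benkomutupunfa

cell ASPECT=ne, GRD=em, TOR=ma, KEL=du:
underlying: benko-k-gan-in-fa
1. f -> v, k -> g / _ Z: fires at position(s) 6: benkogganinfa
2. e -> o, i -> u / B C0 _: fires at position(s) 10: benkogganunfa
surface: benkogganunfa


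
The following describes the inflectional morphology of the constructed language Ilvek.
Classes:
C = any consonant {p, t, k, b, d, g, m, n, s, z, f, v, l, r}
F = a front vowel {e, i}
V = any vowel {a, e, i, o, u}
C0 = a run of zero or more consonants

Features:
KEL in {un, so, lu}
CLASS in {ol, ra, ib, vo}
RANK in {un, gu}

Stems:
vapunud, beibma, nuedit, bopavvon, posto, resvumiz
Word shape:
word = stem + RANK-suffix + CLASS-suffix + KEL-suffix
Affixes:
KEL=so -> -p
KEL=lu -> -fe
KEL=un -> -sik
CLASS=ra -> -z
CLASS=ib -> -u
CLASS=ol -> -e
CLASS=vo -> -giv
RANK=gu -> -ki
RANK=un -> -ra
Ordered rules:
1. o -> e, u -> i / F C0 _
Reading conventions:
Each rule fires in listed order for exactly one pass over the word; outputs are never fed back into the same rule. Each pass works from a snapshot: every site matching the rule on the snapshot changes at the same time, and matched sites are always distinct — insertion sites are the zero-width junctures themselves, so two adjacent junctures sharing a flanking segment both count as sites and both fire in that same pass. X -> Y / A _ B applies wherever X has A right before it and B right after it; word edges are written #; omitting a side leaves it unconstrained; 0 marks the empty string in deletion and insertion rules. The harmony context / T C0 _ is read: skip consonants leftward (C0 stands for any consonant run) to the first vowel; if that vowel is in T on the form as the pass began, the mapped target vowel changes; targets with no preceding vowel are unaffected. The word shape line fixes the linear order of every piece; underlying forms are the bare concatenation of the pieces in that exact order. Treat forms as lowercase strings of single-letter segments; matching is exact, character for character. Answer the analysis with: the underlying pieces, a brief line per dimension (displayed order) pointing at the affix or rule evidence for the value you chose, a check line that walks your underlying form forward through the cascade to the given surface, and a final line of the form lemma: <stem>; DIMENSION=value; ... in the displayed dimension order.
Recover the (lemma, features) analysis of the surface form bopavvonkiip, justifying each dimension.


underlying: bopavvon-ki-u-p
KEL=so - signalled by the affix -p
CLASS=ib - signalled by the affix -u
RANK=gu - signalled by the affix -ki
check: bopavvonkiup -> bopavvonkiip
lemma: bopavvon; KEL=so; CLASS=ib; RANK=gu


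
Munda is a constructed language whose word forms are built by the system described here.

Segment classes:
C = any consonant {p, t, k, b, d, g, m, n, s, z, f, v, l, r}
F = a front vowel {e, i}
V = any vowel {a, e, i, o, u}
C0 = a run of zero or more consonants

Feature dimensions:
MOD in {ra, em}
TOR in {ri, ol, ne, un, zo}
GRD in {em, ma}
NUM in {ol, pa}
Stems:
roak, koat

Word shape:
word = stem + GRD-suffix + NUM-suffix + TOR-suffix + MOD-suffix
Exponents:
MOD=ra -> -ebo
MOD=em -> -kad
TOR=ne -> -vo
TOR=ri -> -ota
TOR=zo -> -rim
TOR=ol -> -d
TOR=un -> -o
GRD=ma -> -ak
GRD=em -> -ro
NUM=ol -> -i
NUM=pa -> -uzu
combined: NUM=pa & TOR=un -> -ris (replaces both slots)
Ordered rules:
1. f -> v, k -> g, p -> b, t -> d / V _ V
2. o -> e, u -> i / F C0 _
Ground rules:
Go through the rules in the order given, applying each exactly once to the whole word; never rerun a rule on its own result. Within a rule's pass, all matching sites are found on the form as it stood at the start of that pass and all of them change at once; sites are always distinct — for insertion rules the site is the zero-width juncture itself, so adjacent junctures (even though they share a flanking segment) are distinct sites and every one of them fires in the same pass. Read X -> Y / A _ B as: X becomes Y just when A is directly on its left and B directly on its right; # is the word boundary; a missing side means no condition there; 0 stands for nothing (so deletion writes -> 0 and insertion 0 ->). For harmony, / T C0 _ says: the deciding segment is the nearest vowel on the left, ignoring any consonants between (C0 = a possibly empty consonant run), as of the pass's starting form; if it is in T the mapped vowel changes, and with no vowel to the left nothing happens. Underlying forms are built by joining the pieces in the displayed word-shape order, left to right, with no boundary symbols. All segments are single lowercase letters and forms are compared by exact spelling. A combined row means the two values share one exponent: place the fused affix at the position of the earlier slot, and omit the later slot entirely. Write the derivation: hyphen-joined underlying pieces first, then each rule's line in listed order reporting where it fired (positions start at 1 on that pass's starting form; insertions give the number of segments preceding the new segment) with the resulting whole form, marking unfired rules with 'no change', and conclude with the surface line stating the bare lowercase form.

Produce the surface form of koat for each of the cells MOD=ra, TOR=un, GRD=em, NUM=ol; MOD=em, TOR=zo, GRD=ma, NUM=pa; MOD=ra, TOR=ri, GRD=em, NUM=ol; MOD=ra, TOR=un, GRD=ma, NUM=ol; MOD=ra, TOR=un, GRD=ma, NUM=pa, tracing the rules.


cell MOD=ra, TOR=un, GRD=em, NUM=ol:
underlying: koat-ro-i-o-ebo
1. f -> v, k -> g, p -> b, t -> d / V _ V: no change
2. o -> e, u -> i / F C0 _: fires at position(s) 8, 11: koatroieebe
surface: koatroieebe

cell MOD=em, TOR=zo, GRD=ma, NUM=pa:
underlying: koat-ak-uzu-rim-kad
1. f -> v, k -> g, p -> b, t -> d / V _ V: fires at position(s) 4, 6: koadaguzurimkad
2. o -> e, u -> i / F C0 _: no change
surface: koadaguzurimkad

cell MOD=ra, TOR=ri, GRD=em, NUM=ol:
underlying: koat-ro-i-ota-ebo
1. f -> v, k -> g, p -> b, t -> d / V _ V: fires at position(s) 9: koatroiodaebo
2. o -> e, u -> i / F C0 _: fires at position(s) 8, 13: koatroiedaebe
surface: koatroiedaebe

cell MOD=ra, TOR=un, GRD=ma, NUM=ol:
underlying: koat-ak-i-o-ebo
1. f -> v, k -> g, p -> b, t -> d / V _ V: fires at position(s) 4, 6: koadagioebo
2. o -> e, u -> i / F C0 _: fires at position(s) 8, 11: koadagieebe
surface: koadagieebe

cell MOD=ra, TOR=un, GRD=ma, NUM=pa:
underlying: koat-ak-ris-ebo
1. f -> v, k -> g, p -> b, t -> d / V _ V: fires at position(s) 4: koadakrisebo
2. o -> e, u -> i / F C0 _: fires at position(s) 12: koadakrisebe
surface: koadakrisebe
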